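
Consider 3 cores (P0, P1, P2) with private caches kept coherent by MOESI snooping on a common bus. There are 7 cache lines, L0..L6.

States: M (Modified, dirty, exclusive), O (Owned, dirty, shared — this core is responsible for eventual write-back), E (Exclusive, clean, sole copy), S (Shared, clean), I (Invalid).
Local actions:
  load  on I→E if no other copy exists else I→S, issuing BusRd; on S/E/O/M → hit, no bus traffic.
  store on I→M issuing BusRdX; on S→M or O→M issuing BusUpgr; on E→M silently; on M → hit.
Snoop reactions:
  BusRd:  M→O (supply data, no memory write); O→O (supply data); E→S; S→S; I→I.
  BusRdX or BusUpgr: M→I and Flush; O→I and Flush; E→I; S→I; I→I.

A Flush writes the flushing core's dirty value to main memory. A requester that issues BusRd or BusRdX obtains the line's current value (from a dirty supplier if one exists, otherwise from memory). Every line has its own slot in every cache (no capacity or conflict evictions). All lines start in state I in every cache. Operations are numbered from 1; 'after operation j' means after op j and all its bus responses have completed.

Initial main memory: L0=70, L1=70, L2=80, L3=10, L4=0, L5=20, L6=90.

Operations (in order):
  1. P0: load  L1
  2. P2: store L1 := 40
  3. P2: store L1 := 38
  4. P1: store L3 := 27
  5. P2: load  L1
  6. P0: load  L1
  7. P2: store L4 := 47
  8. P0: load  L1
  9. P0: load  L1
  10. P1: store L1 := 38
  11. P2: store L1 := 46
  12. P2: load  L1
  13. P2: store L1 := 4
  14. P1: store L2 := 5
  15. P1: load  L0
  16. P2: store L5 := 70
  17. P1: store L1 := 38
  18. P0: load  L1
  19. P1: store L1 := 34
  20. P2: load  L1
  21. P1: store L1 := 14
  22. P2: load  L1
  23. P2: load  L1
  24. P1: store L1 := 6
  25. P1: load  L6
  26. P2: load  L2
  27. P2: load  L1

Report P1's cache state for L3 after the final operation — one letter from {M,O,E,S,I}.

step 1: P0: load  L1  ⟶  EII  (L1)  txn=BusRd  M[L1]=70
step 2: P2: store L1 := 40  ⟶  IIM  (L1)  txn=BusRdX  M[L1]=70
step 3: P2: store L1 := 38  ⟶  IIM  (L1)  txn=∅  M[L1]=70
step 4: P1: store L3 := 27  ⟶  IMI  (L3)  txn=BusRdX  M[L3]=10
step 5: P2: load  L1  ⟶  IIM  (L1)  txn=∅  M[L1]=70
step 6: P0: load  L1  ⟶  SIO  (L1)  txn=BusRd  M[L1]=70
step 7: P2: store L4 := 47  ⟶  IIM  (L4)  txn=BusRdX  M[L4]=0
step 8: P0: load  L1  ⟶  SIO  (L1)  txn=∅  M[L1]=70
step 9: P0: load  L1  ⟶  SIO  (L1)  txn=∅  M[L1]=70
step 10: P1: store L1 := 38  ⟶  IMI  (L1)  txn=BusRdX+Flush  M[L1]=38
step 11: P2: store L1 := 46  ⟶  IIM  (L1)  txn=BusRdX+Flush  M[L1]=38
step 12: P2: load  L1  ⟶  IIM  (L1)  txn=∅  M[L1]=38
step 13: P2: store L1 := 4  ⟶  IIM  (L1)  txn=∅  M[L1]=38
step 14: P1: store L2 := 5  ⟶  IMI  (L2)  txn=BusRdX  M[L2]=80
step 15: P1: load  L0  ⟶  IEI  (L0)  txn=BusRd  M[L0]=70
step 16: P2: store L5 := 70  ⟶  IIM  (L5)  txn=BusRdX  M[L5]=20
step 17: P1: store L1 := 38  ⟶  IMI  (L1)  txn=BusRdX+Flush  M[L1]=4
step 18: P0: load  L1  ⟶  SOI  (L1)  txn=BusRd  M[L1]=4
step 19: P1: store L1 := 34  ⟶  IMI  (L1)  txn=BusUpgr  M[L1]=4
step 20: P2: load  L1  ⟶  IOS  (L1)  txn=BusRd  M[L1]=4
step 21: P1: store L1 := 14  ⟶  IMI  (L1)  txn=BusUpgr  M[L1]=4
step 22: P2: load  L1  ⟶  IOS  (L1)  txn=BusRd  M[L1]=4
step 23: P2: load  L1  ⟶  IOS  (L1)  txn=∅  M[L1]=4
step 24: P1: store L1 := 6  ⟶  IMI  (L1)  txn=BusUpgr  M[L1]=4
step 25: P1: load  L6  ⟶  IEI  (L6)  txn=BusRd  M[L6]=90
step 26: P2: load  L2  ⟶  IOS  (L2)  txn=BusRd  M[L2]=80
step 27: P2: load  L1  ⟶  IOS  (L1)  txn=BusRd  M[L1]=4

state = M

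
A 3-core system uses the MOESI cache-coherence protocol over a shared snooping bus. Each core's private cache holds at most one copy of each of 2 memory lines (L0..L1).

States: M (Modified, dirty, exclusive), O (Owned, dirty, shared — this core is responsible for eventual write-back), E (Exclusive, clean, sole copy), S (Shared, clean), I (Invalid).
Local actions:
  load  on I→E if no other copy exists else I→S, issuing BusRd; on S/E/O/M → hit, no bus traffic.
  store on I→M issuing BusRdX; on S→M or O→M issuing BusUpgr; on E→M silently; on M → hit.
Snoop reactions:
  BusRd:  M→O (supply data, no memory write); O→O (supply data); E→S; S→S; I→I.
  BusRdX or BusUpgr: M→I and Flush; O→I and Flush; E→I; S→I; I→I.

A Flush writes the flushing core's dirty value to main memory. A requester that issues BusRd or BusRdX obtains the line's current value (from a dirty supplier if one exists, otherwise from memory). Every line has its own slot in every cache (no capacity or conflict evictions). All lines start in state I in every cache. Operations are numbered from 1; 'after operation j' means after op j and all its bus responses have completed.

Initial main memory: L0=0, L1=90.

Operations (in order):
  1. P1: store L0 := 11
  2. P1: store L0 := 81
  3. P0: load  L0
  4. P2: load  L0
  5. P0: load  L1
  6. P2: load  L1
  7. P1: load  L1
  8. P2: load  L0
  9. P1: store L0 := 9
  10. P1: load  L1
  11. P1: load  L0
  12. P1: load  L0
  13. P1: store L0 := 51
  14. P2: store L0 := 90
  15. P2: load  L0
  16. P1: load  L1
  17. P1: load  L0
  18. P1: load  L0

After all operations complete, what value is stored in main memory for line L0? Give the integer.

[1] P1: store L0 := 11 | P0:I, P1:M(11), P2:I | bus: BusRdX
[2] P1: store L0 := 81 | P0:I, P1:M(81), P2:I | bus: none
[3] P0: load  L0 | P0:S(81), P1:O(81), P2:I | bus: BusRd
[4] P2: load  L0 | P0:S(81), P1:O(81), P2:S(81) | bus: BusRd
[5] P0: load  L1 | P0:E(90), P1:I, P2:I | bus: BusRd
[6] P2: load  L1 | P0:S(90), P1:I, P2:S(90) | bus: BusRd
[7] P1: load  L1 | P0:S(90), P1:S(90), P2:S(90) | bus: BusRd
[8] P2: load  L0 | P0:S(81), P1:O(81), P2:S(81) | bus: none
[9] P1: store L0 := 9 | P0:I, P1:M(9), P2:I | bus: BusUpgr
[10] P1: load  L1 | P0:S(90), P1:S(90), P2:S(90) | bus: none
[11] P1: load  L0 | P0:I, P1:M(9), P2:I | bus: none
[12] P1: load  L0 | P0:I, P1:M(9), P2:I | bus: none
[13] P1: store L0 := 51 | P0:I, P1:M(51), P2:I | bus: none
[14] P2: store L0 := 90 | P0:I, P1:I, P2:M(90) | bus: BusRdX,Flush
[15] P2: load  L0 | P0:I, P1:I, P2:M(90) | bus: none
[16] P1: load  L1 | P0:S(90), P1:S(90), P2:S(90) | bus: none
[17] P1: load  L0 | P0:I, P1:S(90), P2:O(90) | bus: BusRd
[18] P1: load  L0 | P0:I, P1:S(90), P2:O(90) | bus: none

memory[L0] = 51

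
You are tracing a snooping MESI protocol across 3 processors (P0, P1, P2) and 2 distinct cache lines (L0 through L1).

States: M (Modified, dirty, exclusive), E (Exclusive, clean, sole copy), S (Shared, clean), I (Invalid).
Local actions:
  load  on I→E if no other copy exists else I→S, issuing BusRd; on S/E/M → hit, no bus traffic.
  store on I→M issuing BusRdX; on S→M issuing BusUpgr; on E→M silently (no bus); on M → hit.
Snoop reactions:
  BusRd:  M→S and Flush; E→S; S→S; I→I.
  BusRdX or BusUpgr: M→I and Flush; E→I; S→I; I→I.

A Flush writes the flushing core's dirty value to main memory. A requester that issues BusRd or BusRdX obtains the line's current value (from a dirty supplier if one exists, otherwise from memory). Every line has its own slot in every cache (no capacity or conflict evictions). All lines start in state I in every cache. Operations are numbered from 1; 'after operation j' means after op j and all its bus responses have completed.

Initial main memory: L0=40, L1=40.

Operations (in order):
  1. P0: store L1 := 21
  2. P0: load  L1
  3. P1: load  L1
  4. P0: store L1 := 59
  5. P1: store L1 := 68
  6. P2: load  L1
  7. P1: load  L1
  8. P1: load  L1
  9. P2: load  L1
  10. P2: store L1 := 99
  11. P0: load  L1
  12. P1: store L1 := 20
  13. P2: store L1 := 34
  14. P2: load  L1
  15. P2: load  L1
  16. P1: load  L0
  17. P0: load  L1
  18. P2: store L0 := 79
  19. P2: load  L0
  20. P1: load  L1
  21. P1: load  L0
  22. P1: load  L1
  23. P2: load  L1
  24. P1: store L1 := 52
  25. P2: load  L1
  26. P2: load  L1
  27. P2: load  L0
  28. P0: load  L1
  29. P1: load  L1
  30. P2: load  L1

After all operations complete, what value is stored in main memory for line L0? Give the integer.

step 1: P0: store L1 := 21  ⟶  MII  (L1)  txn=BusRdX  M[L1]=40
step 2: P0: load  L1  ⟶  MII  (L1)  txn=∅  M[L1]=40
step 3: P1: load  L1  ⟶  SSI  (L1)  txn=BusRd+Flush  M[L1]=21
step 4: P0: store L1 := 59  ⟶  MII  (L1)  txn=BusUpgr  M[L1]=21
step 5: P1: store L1 := 68  ⟶  IMI  (L1)  txn=BusRdX+Flush  M[L1]=59
step 6: P2: load  L1  ⟶  ISS  (L1)  txn=BusRd+Flush  M[L1]=68
step 7: P1: load  L1  ⟶  ISS  (L1)  txn=∅  M[L1]=68
step 8: P1: load  L1  ⟶  ISS  (L1)  txn=∅  M[L1]=68
step 9: P2: load  L1  ⟶  ISS  (L1)  txn=∅  M[L1]=68
step 10: P2: store L1 := 99  ⟶  IIM  (L1)  txn=BusUpgr  M[L1]=68
step 11: P0: load  L1  ⟶  SIS  (L1)  txn=BusRd+Flush  M[L1]=99
step 12: P1: store L1 := 20  ⟶  IMI  (L1)  txn=BusRdX  M[L1]=99
step 13: P2: store L1 := 34  ⟶  IIM  (L1)  txn=BusRdX+Flush  M[L1]=20
step 14: P2: load  L1  ⟶  IIM  (L1)  txn=∅  M[L1]=20
step 15: P2: load  L1  ⟶  IIM  (L1)  txn=∅  M[L1]=20
step 16: P1: load  L0  ⟶  IEI  (L0)  txn=BusRd  M[L0]=40
step 17: P0: load  L1  ⟶  SIS  (L1)  txn=BusRd+Flush  M[L1]=34
step 18: P2: store L0 := 79  ⟶  IIM  (L0)  txn=BusRdX  M[L0]=40
step 19: P2: load  L0  ⟶  IIM  (L0)  txn=∅  M[L0]=40
step 20: P1: load  L1  ⟶  SSS  (L1)  txn=BusRd  M[L1]=34
step 21: P1: load  L0  ⟶  ISS  (L0)  txn=BusRd+Flush  M[L0]=79
step 22: P1: load  L1  ⟶  SSS  (L1)  txn=∅  M[L1]=34
step 23: P2: load  L1  ⟶  SSS  (L1)  txn=∅  M[L1]=34
step 24: P1: store L1 := 52  ⟶  IMI  (L1)  txn=BusUpgr  M[L1]=34
step 25: P2: load  L1  ⟶  ISS  (L1)  txn=BusRd+Flush  M[L1]=52
step 26: P2: load  L1  ⟶  ISS  (L1)  txn=∅  M[L1]=52
step 27: P2: load  L0  ⟶  ISS  (L0)  txn=∅  M[L0]=79
step 28: P0: load  L1  ⟶  SSS  (L1)  txn=BusRd  M[L1]=52
step 29: P1: load  L1  ⟶  SSS  (L1)  txn=∅  M[L1]=52
step 30: P2: load  L1  ⟶  SSS  (L1)  txn=∅  M[L1]=52

memory[L0] = 79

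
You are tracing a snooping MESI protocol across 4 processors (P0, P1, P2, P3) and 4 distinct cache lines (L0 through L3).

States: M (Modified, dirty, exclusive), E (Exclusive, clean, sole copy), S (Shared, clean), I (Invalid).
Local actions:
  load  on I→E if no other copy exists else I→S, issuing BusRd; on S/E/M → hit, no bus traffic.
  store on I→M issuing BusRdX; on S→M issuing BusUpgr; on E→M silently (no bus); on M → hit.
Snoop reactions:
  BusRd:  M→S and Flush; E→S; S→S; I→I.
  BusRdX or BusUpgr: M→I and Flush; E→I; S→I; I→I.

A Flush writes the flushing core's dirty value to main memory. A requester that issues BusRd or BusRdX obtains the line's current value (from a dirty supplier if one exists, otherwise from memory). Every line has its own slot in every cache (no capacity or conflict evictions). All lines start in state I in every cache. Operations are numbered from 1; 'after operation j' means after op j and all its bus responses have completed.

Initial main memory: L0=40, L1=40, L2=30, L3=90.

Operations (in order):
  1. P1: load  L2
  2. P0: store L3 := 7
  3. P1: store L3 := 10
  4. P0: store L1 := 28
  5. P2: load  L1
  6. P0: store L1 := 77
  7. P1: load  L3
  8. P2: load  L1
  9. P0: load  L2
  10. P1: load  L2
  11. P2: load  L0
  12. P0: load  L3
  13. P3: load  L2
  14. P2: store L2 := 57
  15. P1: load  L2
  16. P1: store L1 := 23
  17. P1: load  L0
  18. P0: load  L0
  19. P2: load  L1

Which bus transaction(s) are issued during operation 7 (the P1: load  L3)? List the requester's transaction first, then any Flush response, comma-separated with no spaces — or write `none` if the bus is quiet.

bus = none

step 1: P1: load  L2  ⟶  IEII  (L2)  txn=BusRd  M[L2]=30
step 2: P0: store L3 := 7  ⟶  MIII  (L3)  txn=BusRdX  M[L3]=90
step 3: P1: store L3 := 10  ⟶  IMII  (L3)  txn=BusRdX+Flush  M[L3]=7
step 4: P0: store L1 := 28  ⟶  MIII  (L1)  txn=BusRdX  M[L1]=40
step 5: P2: load  L1  ⟶  SISI  (L1)  txn=BusRd+Flush  M[L1]=28
step 6: P0: store L1 := 77  ⟶  MIII  (L1)  txn=BusUpgr  M[L1]=28
step 7: P1: load  L3  ⟶  IMII  (L3)  txn=∅  M[L3]=7
step 8: P2: load  L1  ⟶  SISI  (L1)  txn=BusRd+Flush  M[L1]=77
step 9: P0: load  L2  ⟶  SSII  (L2)  txn=BusRd  M[L2]=30
step 10: P1: load  L2  ⟶  SSII  (L2)  txn=∅  M[L2]=30
step 11: P2: load  L0  ⟶  IIEI  (L0)  txn=BusRd  M[L0]=40
step 12: P0: load  L3  ⟶  SSII  (L3)  txn=BusRd+Flush  M[L3]=10
step 13: P3: load  L2  ⟶  SSIS  (L2)  txn=BusRd  M[L2]=30
step 14: P2: store L2 := 57  ⟶  IIMI  (L2)  txn=BusRdX  M[L2]=30
step 15: P1: load  L2  ⟶  ISSI  (L2)  txn=BusRd+Flush  M[L2]=57
step 16: P1: store L1 := 23  ⟶  IMII  (L1)  txn=BusRdX  M[L1]=77
step 17: P1: load  L0  ⟶  ISSI  (L0)  txn=BusRd  M[L0]=40
step 18: P0: load  L0  ⟶  SSSI  (L0)  txn=BusRd  M[L0]=40
step 19: P2: load  L1  ⟶  ISSI  (L1)  txn=BusRd+Flush  M[L1]=23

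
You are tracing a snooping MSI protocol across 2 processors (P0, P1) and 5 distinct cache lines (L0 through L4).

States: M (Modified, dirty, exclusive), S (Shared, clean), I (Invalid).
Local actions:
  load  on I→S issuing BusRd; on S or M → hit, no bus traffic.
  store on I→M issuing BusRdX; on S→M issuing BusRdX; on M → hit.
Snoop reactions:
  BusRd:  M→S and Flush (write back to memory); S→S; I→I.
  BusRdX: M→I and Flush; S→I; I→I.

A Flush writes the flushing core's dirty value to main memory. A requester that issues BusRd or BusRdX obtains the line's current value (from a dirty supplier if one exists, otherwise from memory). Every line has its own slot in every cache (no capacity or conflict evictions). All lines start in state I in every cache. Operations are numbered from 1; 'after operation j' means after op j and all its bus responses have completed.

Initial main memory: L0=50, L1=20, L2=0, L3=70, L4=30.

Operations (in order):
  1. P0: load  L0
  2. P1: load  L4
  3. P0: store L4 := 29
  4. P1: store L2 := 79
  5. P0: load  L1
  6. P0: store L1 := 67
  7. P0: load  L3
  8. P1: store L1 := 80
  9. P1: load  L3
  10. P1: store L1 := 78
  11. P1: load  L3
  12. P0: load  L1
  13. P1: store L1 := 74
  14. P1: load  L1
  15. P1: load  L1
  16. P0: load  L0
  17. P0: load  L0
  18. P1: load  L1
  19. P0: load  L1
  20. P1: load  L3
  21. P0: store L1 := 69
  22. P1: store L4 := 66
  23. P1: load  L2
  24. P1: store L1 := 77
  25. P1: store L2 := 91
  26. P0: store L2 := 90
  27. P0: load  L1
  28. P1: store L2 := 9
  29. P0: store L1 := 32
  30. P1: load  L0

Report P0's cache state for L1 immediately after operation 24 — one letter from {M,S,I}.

state = I

  op1 P0: load  L0 → S/I on L0; bus BusRd; mem=50
  op2 P1: load  L4 → I/S on L4; bus BusRd; mem=30
  op3 P0: store L4 := 29 → M/I on L4; bus BusRdX; mem=30
  op4 P1: store L2 := 79 → I/M on L2; bus BusRdX; mem=0
  op5 P0: load  L1 → S/I on L1; bus BusRd; mem=20
  op6 P0: store L1 := 67 → M/I on L1; bus BusRdX; mem=20
  op7 P0: load  L3 → S/I on L3; bus BusRd; mem=70
  op8 P1: store L1 := 80 → I/M on L1; bus BusRdX Flush; mem=67
  op9 P1: load  L3 → S/S on L3; bus BusRd; mem=70
  op10 P1: store L1 := 78 → I/M on L1; bus (none); mem=67
  op11 P1: load  L3 → S/S on L3; bus (none); mem=70
  op12 P0: load  L1 → S/S on L1; bus BusRd Flush; mem=78
  op13 P1: store L1 := 74 → I/M on L1; bus BusRdX; mem=78
  op14 P1: load  L1 → I/M on L1; bus (none); mem=78
  op15 P1: load  L1 → I/M on L1; bus (none); mem=78
  op16 P0: load  L0 → S/I on L0; bus (none); mem=50
  op17 P0: load  L0 → S/I on L0; bus (none); mem=50
  op18 P1: load  L1 → I/M on L1; bus (none); mem=78
  op19 P0: load  L1 → S/S on L1; bus BusRd Flush; mem=74
  op20 P1: load  L3 → S/S on L3; bus (none); mem=70
  op21 P0: store L1 := 69 → M/I on L1; bus BusRdX; mem=74
  op22 P1: store L4 := 66 → I/M on L4; bus BusRdX Flush; mem=29
  op23 P1: load  L2 → I/M on L2; bus (none); mem=0
  op24 P1: store L1 := 77 → I/M on L1; bus BusRdX Flush; mem=69
  op25 P1: store L2 := 91 → I/M on L2; bus (none); mem=0
  op26 P0: store L2 := 90 → M/I on L2; bus BusRdX Flush; mem=91
  op27 P0: load  L1 → S/S on L1; bus BusRd Flush; mem=77
  op28 P1: store L2 := 9 → I/M on L2; bus BusRdX Flush; mem=90
  op29 P0: store L1 := 32 → M/I on L1; bus BusRdX; mem=77
  op30 P1: load  L0 → S/S on L0; bus BusRd; mem=50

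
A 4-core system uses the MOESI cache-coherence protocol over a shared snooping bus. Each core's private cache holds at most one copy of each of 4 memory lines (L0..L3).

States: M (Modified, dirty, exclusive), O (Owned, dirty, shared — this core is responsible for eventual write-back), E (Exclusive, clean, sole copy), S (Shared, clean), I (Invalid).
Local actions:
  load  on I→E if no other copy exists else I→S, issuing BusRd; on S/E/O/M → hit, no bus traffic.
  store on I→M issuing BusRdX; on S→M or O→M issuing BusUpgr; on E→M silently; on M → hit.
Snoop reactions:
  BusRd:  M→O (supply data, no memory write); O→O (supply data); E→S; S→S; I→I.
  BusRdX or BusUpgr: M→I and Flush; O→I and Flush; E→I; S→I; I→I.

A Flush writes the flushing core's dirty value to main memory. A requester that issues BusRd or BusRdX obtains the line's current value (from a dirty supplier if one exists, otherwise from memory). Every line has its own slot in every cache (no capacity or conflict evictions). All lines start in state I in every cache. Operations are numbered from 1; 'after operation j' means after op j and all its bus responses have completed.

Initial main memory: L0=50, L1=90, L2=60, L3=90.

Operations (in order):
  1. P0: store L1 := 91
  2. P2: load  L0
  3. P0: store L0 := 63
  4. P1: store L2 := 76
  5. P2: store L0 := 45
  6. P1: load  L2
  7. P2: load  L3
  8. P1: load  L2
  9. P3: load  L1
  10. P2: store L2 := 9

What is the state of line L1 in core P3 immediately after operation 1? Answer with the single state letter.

state = I

  op1 P0: store L1 := 91 → M/I/I/I on L1; bus BusRdX; mem=90
  op2 P2: load  L0 → I/I/E/I on L0; bus BusRd; mem=50
  op3 P0: store L0 := 63 → M/I/I/I on L0; bus BusRdX; mem=50
  op4 P1: store L2 := 76 → I/M/I/I on L2; bus BusRdX; mem=60
  op5 P2: store L0 := 45 → I/I/M/I on L0; bus BusRdX Flush; mem=63
  op6 P1: load  L2 → I/M/I/I on L2; bus (none); mem=60
  op7 P2: load  L3 → I/I/E/I on L3; bus BusRd; mem=90
  op8 P1: load  L2 → I/M/I/I on L2; bus (none); mem=60
  op9 P3: load  L1 → O/I/I/S on L1; bus BusRd; mem=90
  op10 P2: store L2 := 9 → I/I/M/I on L2; bus BusRdX Flush; mem=76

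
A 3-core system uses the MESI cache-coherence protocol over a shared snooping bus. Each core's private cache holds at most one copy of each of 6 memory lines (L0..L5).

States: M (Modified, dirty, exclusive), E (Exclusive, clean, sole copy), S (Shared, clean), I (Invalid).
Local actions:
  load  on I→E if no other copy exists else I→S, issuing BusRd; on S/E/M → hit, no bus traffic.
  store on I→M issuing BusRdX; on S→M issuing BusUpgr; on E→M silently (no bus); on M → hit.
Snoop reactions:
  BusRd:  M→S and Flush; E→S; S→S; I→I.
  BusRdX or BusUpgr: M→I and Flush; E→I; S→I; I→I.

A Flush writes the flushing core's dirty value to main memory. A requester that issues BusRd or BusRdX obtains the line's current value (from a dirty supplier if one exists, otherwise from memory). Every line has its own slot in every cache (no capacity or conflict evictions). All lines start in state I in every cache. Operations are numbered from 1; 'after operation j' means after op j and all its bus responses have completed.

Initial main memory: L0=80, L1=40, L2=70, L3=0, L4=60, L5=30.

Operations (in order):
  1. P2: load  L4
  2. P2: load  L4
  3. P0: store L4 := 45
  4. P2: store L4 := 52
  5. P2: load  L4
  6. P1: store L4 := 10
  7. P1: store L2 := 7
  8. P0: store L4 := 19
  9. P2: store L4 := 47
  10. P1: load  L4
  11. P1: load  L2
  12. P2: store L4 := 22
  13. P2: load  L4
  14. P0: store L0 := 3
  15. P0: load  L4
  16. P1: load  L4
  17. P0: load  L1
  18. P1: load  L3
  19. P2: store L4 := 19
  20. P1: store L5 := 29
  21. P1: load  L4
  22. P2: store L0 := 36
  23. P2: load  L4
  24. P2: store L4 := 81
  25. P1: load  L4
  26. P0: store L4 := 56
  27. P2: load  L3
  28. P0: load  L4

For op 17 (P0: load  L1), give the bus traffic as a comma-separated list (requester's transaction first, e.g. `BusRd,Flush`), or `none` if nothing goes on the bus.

1. P2: load  L4  bus=[BusRd]  L4: P0=I P1=I P2=E  mem[L4]=60
2. P2: load  L4  bus=[-]  L4: P0=I P1=I P2=E  mem[L4]=60
3. P0: store L4 := 45  bus=[BusRdX]  L4: P0=M P1=I P2=I  mem[L4]=60
4. P2: store L4 := 52  bus=[BusRdX,Flush]  L4: P0=I P1=I P2=M  mem[L4]=45
5. P2: load  L4  bus=[-]  L4: P0=I P1=I P2=M  mem[L4]=45
6. P1: store L4 := 10  bus=[BusRdX,Flush]  L4: P0=I P1=M P2=I  mem[L4]=52
7. P1: store L2 := 7  bus=[BusRdX]  L2: P0=I P1=M P2=I  mem[L2]=70
8. P0: store L4 := 19  bus=[BusRdX,Flush]  L4: P0=M P1=I P2=I  mem[L4]=10
9. P2: store L4 := 47  bus=[BusRdX,Flush]  L4: P0=I P1=I P2=M  mem[L4]=19
10. P1: load  L4  bus=[BusRd,Flush]  L4: P0=I P1=S P2=S  mem[L4]=47
11. P1: load  L2  bus=[-]  L2: P0=I P1=M P2=I  mem[L2]=70
12. P2: store L4 := 22  bus=[BusUpgr]  L4: P0=I P1=I P2=M  mem[L4]=47
13. P2: load  L4  bus=[-]  L4: P0=I P1=I P2=M  mem[L4]=47
14. P0: store L0 := 3  bus=[BusRdX]  L0: P0=M P1=I P2=I  mem[L0]=80
15. P0: load  L4  bus=[BusRd,Flush]  L4: P0=S P1=I P2=S  mem[L4]=22
16. P1: load  L4  bus=[BusRd]  L4: P0=S P1=S P2=S  mem[L4]=22
17. P0: load  L1  bus=[BusRd]  L1: P0=E P1=I P2=I  mem[L1]=40
18. P1: load  L3  bus=[BusRd]  L3: P0=I P1=E P2=I  mem[L3]=0
19. P2: store L4 := 19  bus=[BusUpgr]  L4: P0=I P1=I P2=M  mem[L4]=22
20. P1: store L5 := 29  bus=[BusRdX]  L5: P0=I P1=M P2=I  mem[L5]=30
21. P1: load  L4  bus=[BusRd,Flush]  L4: P0=I P1=S P2=S  mem[L4]=19
22. P2: store L0 := 36  bus=[BusRdX,Flush]  L0: P0=I P1=I P2=M  mem[L0]=3
23. P2: load  L4  bus=[-]  L4: P0=I P1=S P2=S  mem[L4]=19
24. P2: store L4 := 81  bus=[BusUpgr]  L4: P0=I P1=I P2=M  mem[L4]=19
25. P1: load  L4  bus=[BusRd,Flush]  L4: P0=I P1=S P2=S  mem[L4]=81
26. P0: store L4 := 56  bus=[BusRdX]  L4: P0=M P1=I P2=I  mem[L4]=81
27. P2: load  L3  bus=[BusRd]  L3: P0=I P1=S P2=S  mem[L3]=0
28. P0: load  L4  bus=[-]  L4: P0=M P1=I P2=I  mem[L4]=81

bus = BusRd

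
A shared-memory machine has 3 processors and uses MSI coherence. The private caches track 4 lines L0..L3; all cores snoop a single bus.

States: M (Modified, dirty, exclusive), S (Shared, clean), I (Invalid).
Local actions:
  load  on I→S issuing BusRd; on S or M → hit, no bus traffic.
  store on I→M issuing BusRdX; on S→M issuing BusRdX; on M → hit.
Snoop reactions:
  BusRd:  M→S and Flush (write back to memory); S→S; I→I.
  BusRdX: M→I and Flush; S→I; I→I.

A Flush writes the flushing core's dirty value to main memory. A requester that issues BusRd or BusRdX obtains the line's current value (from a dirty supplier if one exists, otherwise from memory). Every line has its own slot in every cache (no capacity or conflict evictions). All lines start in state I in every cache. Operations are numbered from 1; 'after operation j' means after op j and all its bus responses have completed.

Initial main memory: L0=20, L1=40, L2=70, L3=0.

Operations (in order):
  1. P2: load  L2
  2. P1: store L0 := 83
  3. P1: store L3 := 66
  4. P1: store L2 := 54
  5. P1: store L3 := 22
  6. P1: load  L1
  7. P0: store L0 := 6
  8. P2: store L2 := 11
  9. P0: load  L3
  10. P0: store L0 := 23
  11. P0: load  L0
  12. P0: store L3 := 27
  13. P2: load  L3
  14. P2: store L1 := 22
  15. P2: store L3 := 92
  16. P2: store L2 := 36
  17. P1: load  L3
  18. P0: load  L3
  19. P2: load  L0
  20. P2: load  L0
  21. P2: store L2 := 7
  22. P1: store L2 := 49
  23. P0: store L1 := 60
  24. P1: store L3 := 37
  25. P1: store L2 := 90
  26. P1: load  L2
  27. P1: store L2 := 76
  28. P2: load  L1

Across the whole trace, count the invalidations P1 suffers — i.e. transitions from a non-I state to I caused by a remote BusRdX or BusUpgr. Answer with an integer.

step 1: P2: load  L2  ⟶  IIS  (L2)  txn=BusRd  M[L2]=70
step 2: P1: store L0 := 83  ⟶  IMI  (L0)  txn=BusRdX  M[L0]=20
step 3: P1: store L3 := 66  ⟶  IMI  (L3)  txn=BusRdX  M[L3]=0
step 4: P1: store L2 := 54  ⟶  IMI  (L2)  txn=BusRdX  M[L2]=70
step 5: P1: store L3 := 22  ⟶  IMI  (L3)  txn=∅  M[L3]=0
step 6: P1: load  L1  ⟶  ISI  (L1)  txn=BusRd  M[L1]=40
step 7: P0: store L0 := 6  ⟶  MII  (L0)  txn=BusRdX+Flush  M[L0]=83
step 8: P2: store L2 := 11  ⟶  IIM  (L2)  txn=BusRdX+Flush  M[L2]=54
step 9: P0: load  L3  ⟶  SSI  (L3)  txn=BusRd+Flush  M[L3]=22
step 10: P0: store L0 := 23  ⟶  MII  (L0)  txn=∅  M[L0]=83
step 11: P0: load  L0  ⟶  MII  (L0)  txn=∅  M[L0]=83
step 12: P0: store L3 := 27  ⟶  MII  (L3)  txn=BusRdX  M[L3]=22
step 13: P2: load  L3  ⟶  SIS  (L3)  txn=BusRd+Flush  M[L3]=27
step 14: P2: store L1 := 22  ⟶  IIM  (L1)  txn=BusRdX  M[L1]=40
step 15: P2: store L3 := 92  ⟶  IIM  (L3)  txn=BusRdX  M[L3]=27
step 16: P2: store L2 := 36  ⟶  IIM  (L2)  txn=∅  M[L2]=54
step 17: P1: load  L3  ⟶  ISS  (L3)  txn=BusRd+Flush  M[L3]=92
step 18: P0: load  L3  ⟶  SSS  (L3)  txn=BusRd  M[L3]=92
step 19: P2: load  L0  ⟶  SIS  (L0)  txn=BusRd+Flush  M[L0]=23
step 20: P2: load  L0  ⟶  SIS  (L0)  txn=∅  M[L0]=23
step 21: P2: store L2 := 7  ⟶  IIM  (L2)  txn=∅  M[L2]=54
step 22: P1: store L2 := 49  ⟶  IMI  (L2)  txn=BusRdX+Flush  M[L2]=7
step 23: P0: store L1 := 60  ⟶  MII  (L1)  txn=BusRdX+Flush  M[L1]=22
step 24: P1: store L3 := 37  ⟶  IMI  (L3)  txn=BusRdX  M[L3]=92
step 25: P1: store L2 := 90  ⟶  IMI  (L2)  txn=∅  M[L2]=7
step 26: P1: load  L2  ⟶  IMI  (L2)  txn=∅  M[L2]=7
step 27: P1: store L2 := 76  ⟶  IMI  (L2)  txn=∅  M[L2]=7
step 28: P2: load  L1  ⟶  SIS  (L1)  txn=BusRd+Flush  M[L1]=60

invalidations = 4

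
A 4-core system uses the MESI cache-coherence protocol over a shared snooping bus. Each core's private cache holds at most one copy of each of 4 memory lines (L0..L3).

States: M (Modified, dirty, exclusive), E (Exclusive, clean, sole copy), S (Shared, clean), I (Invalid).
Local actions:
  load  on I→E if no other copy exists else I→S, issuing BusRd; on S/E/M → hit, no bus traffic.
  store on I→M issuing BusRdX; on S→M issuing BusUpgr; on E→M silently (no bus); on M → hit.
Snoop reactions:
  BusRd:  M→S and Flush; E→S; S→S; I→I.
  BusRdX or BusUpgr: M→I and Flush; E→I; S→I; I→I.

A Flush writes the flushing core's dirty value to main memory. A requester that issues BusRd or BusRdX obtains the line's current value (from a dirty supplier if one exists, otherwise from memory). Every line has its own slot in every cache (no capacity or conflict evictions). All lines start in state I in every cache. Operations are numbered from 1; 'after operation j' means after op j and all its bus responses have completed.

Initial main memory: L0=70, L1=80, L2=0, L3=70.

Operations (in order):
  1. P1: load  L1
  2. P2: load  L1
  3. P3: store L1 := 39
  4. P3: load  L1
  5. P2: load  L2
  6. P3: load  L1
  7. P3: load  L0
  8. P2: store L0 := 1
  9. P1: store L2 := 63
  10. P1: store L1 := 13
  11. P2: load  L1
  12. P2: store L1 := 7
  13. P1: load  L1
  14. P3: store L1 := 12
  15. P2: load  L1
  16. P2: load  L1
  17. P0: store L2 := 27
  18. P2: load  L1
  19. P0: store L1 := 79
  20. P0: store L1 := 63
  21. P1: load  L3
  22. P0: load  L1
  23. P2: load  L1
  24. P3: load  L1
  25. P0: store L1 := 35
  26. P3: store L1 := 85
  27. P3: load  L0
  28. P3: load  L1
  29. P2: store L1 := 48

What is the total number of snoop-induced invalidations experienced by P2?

step 1: P1: load  L1  ⟶  IEII  (L1)  txn=BusRd  M[L1]=80
step 2: P2: load  L1  ⟶  ISSI  (L1)  txn=BusRd  M[L1]=80
step 3: P3: store L1 := 39  ⟶  IIIM  (L1)  txn=BusRdX  M[L1]=80
step 4: P3: load  L1  ⟶  IIIM  (L1)  txn=∅  M[L1]=80
step 5: P2: load  L2  ⟶  IIEI  (L2)  txn=BusRd  M[L2]=0
step 6: P3: load  L1  ⟶  IIIM  (L1)  txn=∅  M[L1]=80
step 7: P3: load  L0  ⟶  IIIE  (L0)  txn=BusRd  M[L0]=70
step 8: P2: store L0 := 1  ⟶  IIMI  (L0)  txn=BusRdX  M[L0]=70
step 9: P1: store L2 := 63  ⟶  IMII  (L2)  txn=BusRdX  M[L2]=0
step 10: P1: store L1 := 13  ⟶  IMII  (L1)  txn=BusRdX+Flush  M[L1]=39
step 11: P2: load  L1  ⟶  ISSI  (L1)  txn=BusRd+Flush  M[L1]=13
step 12: P2: store L1 := 7  ⟶  IIMI  (L1)  txn=BusUpgr  M[L1]=13
step 13: P1: load  L1  ⟶  ISSI  (L1)  txn=BusRd+Flush  M[L1]=7
step 14: P3: store L1 := 12  ⟶  IIIM  (L1)  txn=BusRdX  M[L1]=7
step 15: P2: load  L1  ⟶  IISS  (L1)  txn=BusRd+Flush  M[L1]=12
step 16: P2: load  L1  ⟶  IISS  (L1)  txn=∅  M[L1]=12
step 17: P0: store L2 := 27  ⟶  MIII  (L2)  txn=BusRdX+Flush  M[L2]=63
step 18: P2: load  L1  ⟶  IISS  (L1)  txn=∅  M[L1]=12
step 19: P0: store L1 := 79  ⟶  MIII  (L1)  txn=BusRdX  M[L1]=12
step 20: P0: store L1 := 63  ⟶  MIII  (L1)  txn=∅  M[L1]=12
step 21: P1: load  L3  ⟶  IEII  (L3)  txn=BusRd  M[L3]=70
step 22: P0: load  L1  ⟶  MIII  (L1)  txn=∅  M[L1]=12
step 23: P2: load  L1  ⟶  SISI  (L1)  txn=BusRd+Flush  M[L1]=63
step 24: P3: load  L1  ⟶  SISS  (L1)  txn=BusRd  M[L1]=63
step 25: P0: store L1 := 35  ⟶  MIII  (L1)  txn=BusUpgr  M[L1]=63
step 26: P3: store L1 := 85  ⟶  IIIM  (L1)  txn=BusRdX+Flush  M[L1]=35
step 27: P3: load  L0  ⟶  IISS  (L0)  txn=BusRd+Flush  M[L0]=1
step 28: P3: load  L1  ⟶  IIIM  (L1)  txn=∅  M[L1]=35
step 29: P2: store L1 := 48  ⟶  IIMI  (L1)  txn=BusRdX+Flush  M[L1]=85

invalidations = 5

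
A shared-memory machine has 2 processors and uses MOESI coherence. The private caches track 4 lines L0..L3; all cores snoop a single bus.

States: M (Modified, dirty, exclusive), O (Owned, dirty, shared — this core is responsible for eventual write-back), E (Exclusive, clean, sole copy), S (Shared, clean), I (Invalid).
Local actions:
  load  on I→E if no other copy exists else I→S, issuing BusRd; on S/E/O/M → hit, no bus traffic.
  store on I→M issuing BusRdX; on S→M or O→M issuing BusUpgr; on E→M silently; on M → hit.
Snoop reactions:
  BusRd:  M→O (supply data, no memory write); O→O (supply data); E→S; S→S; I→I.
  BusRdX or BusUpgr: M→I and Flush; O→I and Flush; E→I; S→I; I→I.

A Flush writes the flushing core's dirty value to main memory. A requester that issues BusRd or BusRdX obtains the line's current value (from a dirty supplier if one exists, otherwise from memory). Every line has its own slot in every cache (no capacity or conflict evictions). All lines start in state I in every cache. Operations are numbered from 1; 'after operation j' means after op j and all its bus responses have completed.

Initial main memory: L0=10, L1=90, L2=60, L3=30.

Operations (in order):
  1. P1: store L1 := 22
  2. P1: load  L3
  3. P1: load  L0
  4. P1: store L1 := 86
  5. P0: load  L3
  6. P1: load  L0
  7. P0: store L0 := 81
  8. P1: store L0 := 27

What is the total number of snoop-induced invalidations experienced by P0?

invalidations = 1

step 1: P1: store L1 := 22  ⟶  IM  (L1)  txn=BusRdX  M[L1]=90
step 2: P1: load  L3  ⟶  IE  (L3)  txn=BusRd  M[L3]=30
step 3: P1: load  L0  ⟶  IE  (L0)  txn=BusRd  M[L0]=10
step 4: P1: store L1 := 86  ⟶  IM  (L1)  txn=∅  M[L1]=90
step 5: P0: load  L3  ⟶  SS  (L3)  txn=BusRd  M[L3]=30
step 6: P1: load  L0  ⟶  IE  (L0)  txn=∅  M[L0]=10
step 7: P0: store L0 := 81  ⟶  MI  (L0)  txn=BusRdX  M[L0]=10
step 8: P1: store L0 := 27  ⟶  IM  (L0)  txn=BusRdX+Flush  M[L0]=81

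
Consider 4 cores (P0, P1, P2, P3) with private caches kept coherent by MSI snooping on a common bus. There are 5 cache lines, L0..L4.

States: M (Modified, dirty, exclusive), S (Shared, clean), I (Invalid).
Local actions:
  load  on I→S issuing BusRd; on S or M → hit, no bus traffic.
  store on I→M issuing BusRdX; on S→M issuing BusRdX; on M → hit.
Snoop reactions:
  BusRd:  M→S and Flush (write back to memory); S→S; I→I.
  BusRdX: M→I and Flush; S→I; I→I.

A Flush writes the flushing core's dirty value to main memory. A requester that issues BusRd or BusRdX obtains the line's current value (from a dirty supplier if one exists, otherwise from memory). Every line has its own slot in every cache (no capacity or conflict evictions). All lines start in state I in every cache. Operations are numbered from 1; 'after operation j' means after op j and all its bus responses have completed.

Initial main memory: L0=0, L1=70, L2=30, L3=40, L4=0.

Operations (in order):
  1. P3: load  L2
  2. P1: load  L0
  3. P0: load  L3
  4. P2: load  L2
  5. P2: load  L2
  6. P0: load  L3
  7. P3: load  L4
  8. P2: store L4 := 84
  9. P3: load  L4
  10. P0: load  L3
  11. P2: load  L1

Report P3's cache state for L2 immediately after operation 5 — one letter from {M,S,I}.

state = S

[1] P3: load  L2 | P0:I, P1:I, P2:I, P3:S(30) | bus: BusRd
[2] P1: load  L0 | P0:I, P1:S(0), P2:I, P3:I | bus: BusRd
[3] P0: load  L3 | P0:S(40), P1:I, P2:I, P3:I | bus: BusRd
[4] P2: load  L2 | P0:I, P1:I, P2:S(30), P3:S(30) | bus: BusRd
[5] P2: load  L2 | P0:I, P1:I, P2:S(30), P3:S(30) | bus: none
[6] P0: load  L3 | P0:S(40), P1:I, P2:I, P3:I | bus: none
[7] P3: load  L4 | P0:I, P1:I, P2:I, P3:S(0) | bus: BusRd
[8] P2: store L4 := 84 | P0:I, P1:I, P2:M(84), P3:I | bus: BusRdX
[9] P3: load  L4 | P0:I, P1:I, P2:S(84), P3:S(84) | bus: BusRd,Flush
[10] P0: load  L3 | P0:S(40), P1:I, P2:I, P3:I | bus: none
[11] P2: load  L1 | P0:I, P1:I, P2:S(70), P3:I | bus: BusRd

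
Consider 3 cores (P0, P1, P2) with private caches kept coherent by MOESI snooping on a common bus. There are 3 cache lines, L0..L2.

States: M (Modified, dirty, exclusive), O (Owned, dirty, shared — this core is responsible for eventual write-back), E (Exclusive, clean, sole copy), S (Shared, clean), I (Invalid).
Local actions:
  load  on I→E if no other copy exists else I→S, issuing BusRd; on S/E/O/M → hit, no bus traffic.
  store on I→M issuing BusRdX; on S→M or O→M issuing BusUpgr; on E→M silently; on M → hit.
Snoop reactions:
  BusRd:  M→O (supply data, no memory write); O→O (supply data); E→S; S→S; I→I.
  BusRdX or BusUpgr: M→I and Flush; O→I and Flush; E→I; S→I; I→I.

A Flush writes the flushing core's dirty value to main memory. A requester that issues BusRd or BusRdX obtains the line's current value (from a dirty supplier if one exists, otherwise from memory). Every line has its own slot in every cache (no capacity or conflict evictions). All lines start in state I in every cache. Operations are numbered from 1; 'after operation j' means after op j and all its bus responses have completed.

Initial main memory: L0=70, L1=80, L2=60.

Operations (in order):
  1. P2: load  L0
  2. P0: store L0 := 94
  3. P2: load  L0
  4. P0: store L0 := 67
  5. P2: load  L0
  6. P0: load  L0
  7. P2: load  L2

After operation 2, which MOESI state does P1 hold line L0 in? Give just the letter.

state = I

[1] P2: load  L0 | P0:I, P1:I, P2:E(70) | bus: BusRd
[2] P0: store L0 := 94 | P0:M(94), P1:I, P2:I | bus: BusRdX
[3] P2: load  L0 | P0:O(94), P1:I, P2:S(94) | bus: BusRd
[4] P0: store L0 := 67 | P0:M(67), P1:I, P2:I | bus: BusUpgr
[5] P2: load  L0 | P0:O(67), P1:I, P2:S(67) | bus: BusRd
[6] P0: load  L0 | P0:O(67), P1:I, P2:S(67) | bus: none
[7] P2: load  L2 | P0:I, P1:I, P2:E(60) | bus: BusRd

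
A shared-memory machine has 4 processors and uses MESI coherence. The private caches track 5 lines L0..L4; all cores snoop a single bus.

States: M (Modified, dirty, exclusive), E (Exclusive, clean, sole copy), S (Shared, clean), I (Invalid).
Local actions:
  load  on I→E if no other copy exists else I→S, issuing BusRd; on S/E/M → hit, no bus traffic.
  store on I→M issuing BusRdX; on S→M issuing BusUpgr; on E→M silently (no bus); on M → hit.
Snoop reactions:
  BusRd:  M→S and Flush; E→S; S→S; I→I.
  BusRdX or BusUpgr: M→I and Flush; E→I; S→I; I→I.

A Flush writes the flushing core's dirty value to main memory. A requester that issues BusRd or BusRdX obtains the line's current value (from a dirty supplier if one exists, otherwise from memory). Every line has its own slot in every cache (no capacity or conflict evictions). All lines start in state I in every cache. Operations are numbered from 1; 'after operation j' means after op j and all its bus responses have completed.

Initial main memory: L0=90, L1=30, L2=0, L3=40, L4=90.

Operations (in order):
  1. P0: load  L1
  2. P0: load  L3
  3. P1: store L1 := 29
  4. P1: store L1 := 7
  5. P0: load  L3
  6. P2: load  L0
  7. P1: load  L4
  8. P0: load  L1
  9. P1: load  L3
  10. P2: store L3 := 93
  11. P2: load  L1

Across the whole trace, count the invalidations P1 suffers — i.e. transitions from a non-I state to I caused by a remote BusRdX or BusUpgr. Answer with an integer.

invalidations = 1

1. P0: load  L1  bus=[BusRd]  L1: P0=E P1=I P2=I P3=I  mem[L1]=30
2. P0: load  L3  bus=[BusRd]  L3: P0=E P1=I P2=I P3=I  mem[L3]=40
3. P1: store L1 := 29  bus=[BusRdX]  L1: P0=I P1=M P2=I P3=I  mem[L1]=30
4. P1: store L1 := 7  bus=[-]  L1: P0=I P1=M P2=I P3=I  mem[L1]=30
5. P0: load  L3  bus=[-]  L3: P0=E P1=I P2=I P3=I  mem[L3]=40
6. P2: load  L0  bus=[BusRd]  L0: P0=I P1=I P2=E P3=I  mem[L0]=90
7. P1: load  L4  bus=[BusRd]  L4: P0=I P1=E P2=I P3=I  mem[L4]=90
8. P0: load  L1  bus=[BusRd,Flush]  L1: P0=S P1=S P2=I P3=I  mem[L1]=7
9. P1: load  L3  bus=[BusRd]  L3: P0=S P1=S P2=I P3=I  mem[L3]=40
10. P2: store L3 := 93  bus=[BusRdX]  L3: P0=I P1=I P2=M P3=I  mem[L3]=40
11. P2: load  L1  bus=[BusRd]  L1: P0=S P1=S P2=S P3=I  mem[L1]=7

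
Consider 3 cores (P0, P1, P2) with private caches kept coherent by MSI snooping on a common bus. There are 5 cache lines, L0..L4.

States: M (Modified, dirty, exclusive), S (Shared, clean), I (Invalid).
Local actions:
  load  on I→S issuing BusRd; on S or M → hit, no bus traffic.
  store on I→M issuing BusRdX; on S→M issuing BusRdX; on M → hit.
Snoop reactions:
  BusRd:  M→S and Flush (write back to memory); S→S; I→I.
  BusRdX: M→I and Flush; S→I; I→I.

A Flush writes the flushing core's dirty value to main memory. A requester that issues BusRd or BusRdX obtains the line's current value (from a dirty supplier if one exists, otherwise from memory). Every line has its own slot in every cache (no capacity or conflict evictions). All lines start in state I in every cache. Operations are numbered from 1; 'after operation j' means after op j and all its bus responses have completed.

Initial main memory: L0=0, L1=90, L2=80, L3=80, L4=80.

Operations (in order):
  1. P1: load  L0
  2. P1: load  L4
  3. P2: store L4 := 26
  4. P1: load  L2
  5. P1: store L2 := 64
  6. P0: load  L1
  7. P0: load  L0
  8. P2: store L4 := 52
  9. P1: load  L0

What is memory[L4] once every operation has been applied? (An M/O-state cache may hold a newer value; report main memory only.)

memory[L4] = 80

1. P1: load  L0  bus=[BusRd]  L0: P0=I P1=S P2=I  mem[L0]=0
2. P1: load  L4  bus=[BusRd]  L4: P0=I P1=S P2=I  mem[L4]=80
3. P2: store L4 := 26  bus=[BusRdX]  L4: P0=I P1=I P2=M  mem[L4]=80
4. P1: load  L2  bus=[BusRd]  L2: P0=I P1=S P2=I  mem[L2]=80
5. P1: store L2 := 64  bus=[BusRdX]  L2: P0=I P1=M P2=I  mem[L2]=80
6. P0: load  L1  bus=[BusRd]  L1: P0=S P1=I P2=I  mem[L1]=90
7. P0: load  L0  bus=[BusRd]  L0: P0=S P1=S P2=I  mem[L0]=0
8. P2: store L4 := 52  bus=[-]  L4: P0=I P1=I P2=M  mem[L4]=80
9. P1: load  L0  bus=[-]  L0: P0=S P1=S P2=I  mem[L0]=0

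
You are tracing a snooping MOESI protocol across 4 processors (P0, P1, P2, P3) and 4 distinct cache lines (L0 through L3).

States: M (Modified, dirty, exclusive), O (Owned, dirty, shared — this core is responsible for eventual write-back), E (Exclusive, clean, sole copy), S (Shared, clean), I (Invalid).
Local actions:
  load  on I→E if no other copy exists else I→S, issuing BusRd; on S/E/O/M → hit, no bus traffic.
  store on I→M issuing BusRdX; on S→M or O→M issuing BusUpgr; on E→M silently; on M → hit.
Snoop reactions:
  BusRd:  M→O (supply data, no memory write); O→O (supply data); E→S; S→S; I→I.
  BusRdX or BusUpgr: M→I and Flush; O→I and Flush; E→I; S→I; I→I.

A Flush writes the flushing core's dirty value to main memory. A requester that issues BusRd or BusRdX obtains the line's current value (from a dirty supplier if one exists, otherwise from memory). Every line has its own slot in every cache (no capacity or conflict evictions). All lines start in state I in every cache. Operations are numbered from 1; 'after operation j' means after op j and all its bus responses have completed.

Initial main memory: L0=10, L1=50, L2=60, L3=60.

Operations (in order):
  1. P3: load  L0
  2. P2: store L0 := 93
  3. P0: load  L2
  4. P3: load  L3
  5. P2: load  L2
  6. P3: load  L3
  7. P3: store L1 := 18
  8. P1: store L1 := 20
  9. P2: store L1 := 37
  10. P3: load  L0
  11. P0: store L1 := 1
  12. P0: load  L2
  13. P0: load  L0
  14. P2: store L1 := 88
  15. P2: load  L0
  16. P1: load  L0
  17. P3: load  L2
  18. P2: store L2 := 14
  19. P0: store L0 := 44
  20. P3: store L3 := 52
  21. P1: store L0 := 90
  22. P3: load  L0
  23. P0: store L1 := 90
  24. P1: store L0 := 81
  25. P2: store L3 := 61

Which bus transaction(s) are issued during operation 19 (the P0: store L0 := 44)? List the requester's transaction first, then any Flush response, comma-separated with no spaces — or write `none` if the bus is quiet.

[1] P3: load  L0 | P0:I, P1:I, P2:I, P3:E(10) | bus: BusRd
[2] P2: store L0 := 93 | P0:I, P1:I, P2:M(93), P3:I | bus: BusRdX
[3] P0: load  L2 | P0:E(60), P1:I, P2:I, P3:I | bus: BusRd
[4] P3: load  L3 | P0:I, P1:I, P2:I, P3:E(60) | bus: BusRd
[5] P2: load  L2 | P0:S(60), P1:I, P2:S(60), P3:I | bus: BusRd
[6] P3: load  L3 | P0:I, P1:I, P2:I, P3:E(60) | bus: none
[7] P3: store L1 := 18 | P0:I, P1:I, P2:I, P3:M(18) | bus: BusRdX
[8] P1: store L1 := 20 | P0:I, P1:M(20), P2:I, P3:I | bus: BusRdX,Flush
[9] P2: store L1 := 37 | P0:I, P1:I, P2:M(37), P3:I | bus: BusRdX,Flush
[10] P3: load  L0 | P0:I, P1:I, P2:O(93), P3:S(93) | bus: BusRd
[11] P0: store L1 := 1 | P0:M(1), P1:I, P2:I, P3:I | bus: BusRdX,Flush
[12] P0: load  L2 | P0:S(60), P1:I, P2:S(60), P3:I | bus: none
[13] P0: load  L0 | P0:S(93), P1:I, P2:O(93), P3:S(93) | bus: BusRd
[14] P2: store L1 := 88 | P0:I, P1:I, P2:M(88), P3:I | bus: BusRdX,Flush
[15] P2: load  L0 | P0:S(93), P1:I, P2:O(93), P3:S(93) | bus: none
[16] P1: load  L0 | P0:S(93), P1:S(93), P2:O(93), P3:S(93) | bus: BusRd
[17] P3: load  L2 | P0:S(60), P1:I, P2:S(60), P3:S(60) | bus: BusRd
[18] P2: store L2 := 14 | P0:I, P1:I, P2:M(14), P3:I | bus: BusUpgr
[19] P0: store L0 := 44 | P0:M(44), P1:I, P2:I, P3:I | bus: BusUpgr,Flush
[20] P3: store L3 := 52 | P0:I, P1:I, P2:I, P3:M(52) | bus: none
[21] P1: store L0 := 90 | P0:I, P1:M(90), P2:I, P3:I | bus: BusRdX,Flush
[22] P3: load  L0 | P0:I, P1:O(90), P2:I, P3:S(90) | bus: BusRd
[23] P0: store L1 := 90 | P0:M(90), P1:I, P2:I, P3:I | bus: BusRdX,Flush
[24] P1: store L0 := 81 | P0:I, P1:M(81), P2:I, P3:I | bus: BusUpgr
[25] P2: store L3 := 61 | P0:I, P1:I, P2:M(61), P3:I | bus: BusRdX,Flush

bus = BusUpgr,Flush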